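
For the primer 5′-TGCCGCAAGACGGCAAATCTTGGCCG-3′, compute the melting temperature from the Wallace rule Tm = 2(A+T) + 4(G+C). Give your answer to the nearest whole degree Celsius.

Base counts: A=6, T=4, G=8, C=8 (length 26).
Tm = 2·(6+4) + 4·(8+8) = 2·10 + 4·16 = 20 + 64 = 84°C.

84°C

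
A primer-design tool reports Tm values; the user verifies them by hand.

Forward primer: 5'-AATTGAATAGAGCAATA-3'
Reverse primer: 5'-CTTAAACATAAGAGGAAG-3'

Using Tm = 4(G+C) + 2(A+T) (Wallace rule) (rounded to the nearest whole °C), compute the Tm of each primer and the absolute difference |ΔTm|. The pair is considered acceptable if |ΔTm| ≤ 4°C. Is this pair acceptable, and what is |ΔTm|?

|ΔTm| = 6°C; the pair is not acceptable.

Forward: A=9 T=4 G=3 C=1 → Tm = 2·13 + 4·4 = 42°C.
Reverse: A=9 T=3 G=4 C=2 → Tm = 2·12 + 4·6 = 48°C.
|ΔTm| = |42 − 48| = 6°C, > 4°C.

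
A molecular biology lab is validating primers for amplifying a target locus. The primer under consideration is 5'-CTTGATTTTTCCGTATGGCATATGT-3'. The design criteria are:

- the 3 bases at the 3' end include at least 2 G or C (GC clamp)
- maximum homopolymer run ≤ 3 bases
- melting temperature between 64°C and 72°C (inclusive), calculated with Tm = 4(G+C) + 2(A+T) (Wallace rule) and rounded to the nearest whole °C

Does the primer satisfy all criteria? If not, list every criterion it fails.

Base counts: A=4, T=12, G=5, C=4 (length 25).
GC clamp: 3' end TGT has 1 G/C, need ≥2 ✗
homopolymer run: longest run = 5, exceeds 3 ✗
Tm: Tm = 2·16 + 4·9 = 68°C ✓

Fails: GC clamp, homopolymer run.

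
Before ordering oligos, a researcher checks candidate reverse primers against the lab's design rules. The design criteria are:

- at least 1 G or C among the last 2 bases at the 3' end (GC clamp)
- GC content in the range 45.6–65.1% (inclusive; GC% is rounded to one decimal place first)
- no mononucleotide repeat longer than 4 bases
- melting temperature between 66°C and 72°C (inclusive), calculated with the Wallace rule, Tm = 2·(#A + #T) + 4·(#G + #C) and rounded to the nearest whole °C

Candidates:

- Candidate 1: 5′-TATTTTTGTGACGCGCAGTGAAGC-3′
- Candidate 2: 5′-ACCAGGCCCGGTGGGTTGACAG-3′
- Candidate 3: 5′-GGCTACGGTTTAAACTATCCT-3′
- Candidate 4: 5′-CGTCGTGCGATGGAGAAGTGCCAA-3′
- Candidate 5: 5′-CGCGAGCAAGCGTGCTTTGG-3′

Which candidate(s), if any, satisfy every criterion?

Candidate 1 (24 nt, A=5 T=8 G=7 C=4): 3' end GC has 2 G/C ✓; GC 11/24 = 45.8% ✓; longest run = 5, exceeds 4 ✗; Tm = 2·13 + 4·11 = 70°C ✓ — fails.
Candidate 2 (22 nt, A=4 T=3 G=9 C=6): 3' end AG has 1 G/C ✓; GC 15/22 = 68.2%, outside 45.6–65.1% ✗; longest run = 3 ✓; Tm = 2·7 + 4·15 = 74°C, outside 66–72°C ✗ — fails.
Candidate 3 (21 nt, A=5 T=7 G=4 C=5): 3' end CT has 1 G/C ✓; GC 9/21 = 42.9%, outside 45.6–65.1% ✗; longest run = 3 ✓; Tm = 2·12 + 4·9 = 60°C, outside 66–72°C ✗ — fails.
Candidate 4 (24 nt, A=6 T=4 G=9 C=5): 3' end AA has 0 G/C, need ≥1 ✗; GC 14/24 = 58.3% ✓; longest run = 2 ✓; Tm = 2·10 + 4·14 = 76°C, outside 66–72°C ✗ — fails.
Candidate 5 (20 nt, A=3 T=4 G=8 C=5): 3' end GG has 2 G/C ✓; GC 13/20 = 65.0% ✓; longest run = 3 ✓; Tm = 2·7 + 4·13 = 66°C ✓ — passes.

Candidate 5 only.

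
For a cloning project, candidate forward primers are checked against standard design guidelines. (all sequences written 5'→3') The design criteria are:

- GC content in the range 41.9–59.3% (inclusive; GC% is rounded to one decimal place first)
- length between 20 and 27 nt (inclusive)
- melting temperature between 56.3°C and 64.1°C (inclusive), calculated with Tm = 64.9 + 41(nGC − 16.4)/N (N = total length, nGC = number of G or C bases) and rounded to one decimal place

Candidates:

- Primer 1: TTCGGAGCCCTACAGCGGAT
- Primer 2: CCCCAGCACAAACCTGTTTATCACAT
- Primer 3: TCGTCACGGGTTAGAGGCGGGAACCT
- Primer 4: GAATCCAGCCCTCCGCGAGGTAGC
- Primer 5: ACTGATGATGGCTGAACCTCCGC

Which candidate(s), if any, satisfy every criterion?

Primer 2 and Primer 5.

Primer 1 (20 nt, A=4 T=4 G=6 C=6): GC 12/20 = 60.0%, outside 41.9–59.3% ✗; length 20 ✓; Tm = 64.9 + 41·(12 − 16.4)/20 = 55.9°C, outside 56.3–64.1°C ✗ — fails.
Primer 2 (26 nt, A=8 T=6 G=2 C=10): GC 12/26 = 46.2% ✓; length 26 ✓; Tm = 64.9 + 41·(12 − 16.4)/26 = 58.0°C ✓ — passes.
Primer 3 (26 nt, A=5 T=5 G=10 C=6): GC 16/26 = 61.5%, outside 41.9–59.3% ✗; length 26 ✓; Tm = 64.9 + 41·(16 − 16.4)/26 = 64.3°C, outside 56.3–64.1°C ✗ — fails.
Primer 4 (24 nt, A=5 T=3 G=7 C=9): GC 16/24 = 66.7%, outside 41.9–59.3% ✗; length 24 ✓; Tm = 64.9 + 41·(16 − 16.4)/24 = 64.2°C, outside 56.3–64.1°C ✗ — fails.
Primer 5 (23 nt, A=5 T=5 G=6 C=7): GC 13/23 = 56.5% ✓; length 23 ✓; Tm = 64.9 + 41·(13 − 16.4)/23 = 58.8°C ✓ — passes.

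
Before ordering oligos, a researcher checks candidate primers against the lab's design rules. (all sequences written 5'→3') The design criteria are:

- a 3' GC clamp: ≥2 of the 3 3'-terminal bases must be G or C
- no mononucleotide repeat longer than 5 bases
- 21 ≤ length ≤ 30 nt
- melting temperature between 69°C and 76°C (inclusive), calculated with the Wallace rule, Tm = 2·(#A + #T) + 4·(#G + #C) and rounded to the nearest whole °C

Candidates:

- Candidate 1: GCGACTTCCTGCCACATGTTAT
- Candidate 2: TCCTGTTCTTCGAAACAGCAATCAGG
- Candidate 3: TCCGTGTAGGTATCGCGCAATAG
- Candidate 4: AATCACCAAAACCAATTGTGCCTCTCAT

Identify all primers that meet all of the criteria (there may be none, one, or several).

Candidate 1 (22 nt, A=4 T=7 G=4 C=7): 3' end TAT has 0 G/C, need ≥2 ✗; longest run = 2 ✓; length 22 ✓; Tm = 2·11 + 4·11 = 66°C, outside 69–76°C ✗ — fails.
Candidate 2 (26 nt, A=7 T=7 G=5 C=7): 3' end AGG has 2 G/C ✓; longest run = 3 ✓; length 26 ✓; Tm = 2·14 + 4·12 = 76°C ✓ — passes.
Candidate 3 (23 nt, A=5 T=6 G=7 C=5): 3' end TAG has 1 G/C, need ≥2 ✗; longest run = 2 ✓; length 23 ✓; Tm = 2·11 + 4·12 = 70°C ✓ — fails.
Candidate 4 (28 nt, A=10 T=7 G=2 C=9): 3' end CAT has 1 G/C, need ≥2 ✗; longest run = 4 ✓; length 28 ✓; Tm = 2·17 + 4·11 = 78°C, outside 69–76°C ✗ — fails.

Candidate 2 only.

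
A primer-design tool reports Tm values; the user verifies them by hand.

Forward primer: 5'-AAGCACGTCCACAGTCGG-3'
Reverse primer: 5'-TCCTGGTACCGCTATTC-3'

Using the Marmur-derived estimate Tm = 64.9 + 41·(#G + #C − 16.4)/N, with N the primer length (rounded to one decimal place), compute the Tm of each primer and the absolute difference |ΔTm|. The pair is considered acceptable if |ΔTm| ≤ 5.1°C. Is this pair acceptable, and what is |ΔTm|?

Forward: G+C = 11, N = 18 → Tm = 64.9 + 41·(11 − 16.4)/18 = 52.6°C.
Reverse: G+C = 9, N = 17 → Tm = 64.9 + 41·(9 − 16.4)/17 = 47.1°C.
|ΔTm| = |52.6 − 47.1| = 5.5°C, > 5.1°C.

|ΔTm| = 5.5°C; the pair is not acceptable.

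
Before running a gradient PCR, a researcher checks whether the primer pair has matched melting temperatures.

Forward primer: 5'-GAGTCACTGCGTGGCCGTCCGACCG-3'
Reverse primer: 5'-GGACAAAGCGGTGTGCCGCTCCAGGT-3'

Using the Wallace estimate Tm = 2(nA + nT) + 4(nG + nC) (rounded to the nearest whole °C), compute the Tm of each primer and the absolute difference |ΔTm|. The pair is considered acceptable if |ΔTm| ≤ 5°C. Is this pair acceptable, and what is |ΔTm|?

|ΔTm| = 0°C; the pair is acceptable.

Forward: A=3 T=4 G=9 C=9 → Tm = 2·7 + 4·18 = 86°C.
Reverse: A=5 T=4 G=10 C=7 → Tm = 2·9 + 4·17 = 86°C.
|ΔTm| = |86 − 86| = 0°C, ≤ 5°C.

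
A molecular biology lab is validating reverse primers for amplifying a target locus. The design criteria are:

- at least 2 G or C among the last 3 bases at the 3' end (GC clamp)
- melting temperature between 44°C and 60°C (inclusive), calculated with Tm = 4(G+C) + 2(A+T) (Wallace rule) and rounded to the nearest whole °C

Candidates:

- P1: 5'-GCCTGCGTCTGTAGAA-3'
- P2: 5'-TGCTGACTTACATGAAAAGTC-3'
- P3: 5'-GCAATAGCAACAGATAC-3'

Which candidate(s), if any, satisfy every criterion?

P2 only.

P1 (16 nt, A=3 T=4 G=5 C=4): 3' end GAA has 1 G/C, need ≥2 ✗; Tm = 2·7 + 4·9 = 50°C ✓ — fails.
P2 (21 nt, A=7 T=6 G=4 C=4): 3' end GTC has 2 G/C ✓; Tm = 2·13 + 4·8 = 58°C ✓ — passes.
P3 (17 nt, A=8 T=2 G=3 C=4): 3' end TAC has 1 G/C, need ≥2 ✗; Tm = 2·10 + 4·7 = 48°C ✓ — fails.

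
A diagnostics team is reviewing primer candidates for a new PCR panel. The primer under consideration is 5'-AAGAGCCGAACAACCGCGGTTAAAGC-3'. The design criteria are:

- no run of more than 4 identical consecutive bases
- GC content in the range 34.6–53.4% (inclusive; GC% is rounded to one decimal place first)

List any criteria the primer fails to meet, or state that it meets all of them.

Base counts: A=10, T=2, G=7, C=7 (length 26).
homopolymer run: longest run = 3 ✓
GC content: GC 14/26 = 53.8%, outside 34.6–53.4% ✗

Fails: GC content.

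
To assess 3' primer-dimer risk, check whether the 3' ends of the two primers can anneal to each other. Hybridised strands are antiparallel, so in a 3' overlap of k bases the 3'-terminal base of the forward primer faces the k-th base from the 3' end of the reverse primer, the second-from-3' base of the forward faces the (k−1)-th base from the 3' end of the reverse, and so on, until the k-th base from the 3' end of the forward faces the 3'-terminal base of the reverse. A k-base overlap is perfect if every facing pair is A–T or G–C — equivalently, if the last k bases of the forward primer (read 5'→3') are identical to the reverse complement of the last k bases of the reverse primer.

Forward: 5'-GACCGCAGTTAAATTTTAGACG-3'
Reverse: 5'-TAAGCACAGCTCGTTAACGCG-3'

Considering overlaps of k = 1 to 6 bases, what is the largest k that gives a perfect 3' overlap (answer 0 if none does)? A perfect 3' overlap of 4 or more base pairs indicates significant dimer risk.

Last 6 bases (5'→3') — forward …TAGACG, reverse …AACGCG.
Reverse complement of the reverse primer's last 6 bases: CGCGTT; its first k bases are the reverse complement of the reverse primer's last k bases, so a perfect k-base overlap needs the forward primer's last k bases to equal them.
Comparing (forward last k vs required): k=1: G vs C ✗; k=2: CG vs CG ✓; k=3: ACG vs CGC ✗; k=4: GACG vs CGCG ✗; k=5: AGACG vs CGCGT ✗; k=6: TAGACG vs CGCGTT ✗.
Only k = 2 is perfect, so the longest perfect 3' overlap is 2.

Longest perfect overlap: 2 complementary base pairs; below the dimer-risk threshold (threshold 4).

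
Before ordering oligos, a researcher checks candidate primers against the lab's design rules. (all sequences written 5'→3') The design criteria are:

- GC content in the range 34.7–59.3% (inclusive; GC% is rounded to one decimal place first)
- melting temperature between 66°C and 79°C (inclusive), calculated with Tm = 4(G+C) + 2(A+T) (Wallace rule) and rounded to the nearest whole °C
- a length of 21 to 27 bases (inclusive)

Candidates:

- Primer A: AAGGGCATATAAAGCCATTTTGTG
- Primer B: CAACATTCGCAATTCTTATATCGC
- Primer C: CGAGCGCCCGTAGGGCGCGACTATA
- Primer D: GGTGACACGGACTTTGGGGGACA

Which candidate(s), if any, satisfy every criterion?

Primer A and Primer B.

Primer A (24 nt, A=8 T=7 G=6 C=3): GC 9/24 = 37.5% ✓; Tm = 2·15 + 4·9 = 66°C ✓; length 24 ✓ — passes.
Primer B (24 nt, A=7 T=8 G=2 C=7): GC 9/24 = 37.5% ✓; Tm = 2·15 + 4·9 = 66°C ✓; length 24 ✓ — passes.
Primer C (25 nt, A=5 T=3 G=9 C=8): GC 17/25 = 68.0%, outside 34.7–59.3% ✗; Tm = 2·8 + 4·17 = 84°C, outside 66–79°C ✗; length 25 ✓ — fails.
Primer D (23 nt, A=5 T=4 G=10 C=4): GC 14/23 = 60.9%, outside 34.7–59.3% ✗; Tm = 2·9 + 4·14 = 74°C ✓; length 23 ✓ — fails.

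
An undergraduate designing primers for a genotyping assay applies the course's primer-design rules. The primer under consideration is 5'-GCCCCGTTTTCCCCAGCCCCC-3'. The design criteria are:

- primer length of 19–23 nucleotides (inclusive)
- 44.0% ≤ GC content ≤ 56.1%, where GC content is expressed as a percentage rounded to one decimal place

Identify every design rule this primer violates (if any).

Fails: GC content.

Base counts: A=1, T=4, G=3, C=13 (length 21).
length: length 21 ✓
GC content: GC 16/21 = 76.2%, outside 44.0–56.1% ✗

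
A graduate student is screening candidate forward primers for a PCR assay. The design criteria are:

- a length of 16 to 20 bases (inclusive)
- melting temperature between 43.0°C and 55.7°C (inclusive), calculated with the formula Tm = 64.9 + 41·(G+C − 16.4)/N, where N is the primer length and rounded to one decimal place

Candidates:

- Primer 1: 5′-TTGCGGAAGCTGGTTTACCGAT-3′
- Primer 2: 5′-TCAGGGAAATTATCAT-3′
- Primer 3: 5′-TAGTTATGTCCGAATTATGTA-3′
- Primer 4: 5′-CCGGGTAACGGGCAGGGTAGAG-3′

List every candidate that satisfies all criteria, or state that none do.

Primer 1 (22 nt, A=4 T=7 G=7 C=4): length 22, outside 16–20 ✗; Tm = 64.9 + 41·(11 − 16.4)/22 = 54.8°C ✓ — fails.
Primer 2 (16 nt, A=6 T=5 G=3 C=2): length 16 ✓; Tm = 64.9 + 41·(5 − 16.4)/16 = 35.7°C, outside 43.0–55.7°C ✗ — fails.
Primer 3 (21 nt, A=6 T=9 G=4 C=2): length 21, outside 16–20 ✗; Tm = 64.9 + 41·(6 − 16.4)/21 = 44.6°C ✓ — fails.
Primer 4 (22 nt, A=5 T=2 G=11 C=4): length 22, outside 16–20 ✗; Tm = 64.9 + 41·(15 − 16.4)/22 = 62.3°C, outside 43.0–55.7°C ✗ — fails.

None of the candidates satisfy all criteria.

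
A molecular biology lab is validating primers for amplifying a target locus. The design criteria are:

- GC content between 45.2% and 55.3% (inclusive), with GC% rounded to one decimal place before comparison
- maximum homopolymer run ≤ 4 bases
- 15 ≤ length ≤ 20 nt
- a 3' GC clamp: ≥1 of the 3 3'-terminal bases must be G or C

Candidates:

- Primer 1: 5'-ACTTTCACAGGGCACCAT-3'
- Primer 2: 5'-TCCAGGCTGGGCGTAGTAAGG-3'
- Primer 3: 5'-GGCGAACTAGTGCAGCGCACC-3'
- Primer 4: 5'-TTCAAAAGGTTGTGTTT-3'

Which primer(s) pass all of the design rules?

Primer 1 only.

Primer 1 (18 nt, A=5 T=4 G=3 C=6): GC 9/18 = 50.0% ✓; longest run = 3 ✓; length 18 ✓; 3' end CAT has 1 G/C ✓ — passes.
Primer 2 (21 nt, A=4 T=4 G=9 C=4): GC 13/21 = 61.9%, outside 45.2–55.3% ✗; longest run = 3 ✓; length 21, outside 15–20 ✗; 3' end AGG has 2 G/C ✓ — fails.
Primer 3 (21 nt, A=5 T=2 G=7 C=7): GC 14/21 = 66.7%, outside 45.2–55.3% ✗; longest run = 2 ✓; length 21, outside 15–20 ✗; 3' end ACC has 2 G/C ✓ — fails.
Primer 4 (17 nt, A=4 T=8 G=4 C=1): GC 5/17 = 29.4%, outside 45.2–55.3% ✗; longest run = 4 ✓; length 17 ✓; 3' end TTT has 0 G/C, need ≥1 ✗ — fails.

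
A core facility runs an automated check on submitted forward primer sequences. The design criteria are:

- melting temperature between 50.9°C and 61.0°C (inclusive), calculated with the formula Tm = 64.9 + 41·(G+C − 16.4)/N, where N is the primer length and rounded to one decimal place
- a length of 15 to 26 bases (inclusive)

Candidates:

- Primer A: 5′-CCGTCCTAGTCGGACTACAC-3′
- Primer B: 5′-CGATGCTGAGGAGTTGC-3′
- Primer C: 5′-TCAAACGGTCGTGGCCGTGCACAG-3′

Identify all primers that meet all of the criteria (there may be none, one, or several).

Primer A only.

Primer A (20 nt, A=4 T=4 G=4 C=8): Tm = 64.9 + 41·(12 − 16.4)/20 = 55.9°C ✓; length 20 ✓ — passes.
Primer B (17 nt, A=3 T=4 G=7 C=3): Tm = 64.9 + 41·(10 − 16.4)/17 = 49.5°C, outside 50.9–61.0°C ✗; length 17 ✓ — fails.
Primer C (24 nt, A=5 T=4 G=8 C=7): Tm = 64.9 + 41·(15 − 16.4)/24 = 62.5°C, outside 50.9–61.0°C ✗; length 24 ✓ — fails.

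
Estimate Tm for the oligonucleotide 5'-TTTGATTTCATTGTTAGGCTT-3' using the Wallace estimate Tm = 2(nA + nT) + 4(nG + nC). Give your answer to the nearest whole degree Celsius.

Base counts: A=3, T=12, G=4, C=2 (length 21).
Tm = 2·(3+12) + 4·(4+2) = 2·15 + 4·6 = 30 + 24 = 54°C.

54°C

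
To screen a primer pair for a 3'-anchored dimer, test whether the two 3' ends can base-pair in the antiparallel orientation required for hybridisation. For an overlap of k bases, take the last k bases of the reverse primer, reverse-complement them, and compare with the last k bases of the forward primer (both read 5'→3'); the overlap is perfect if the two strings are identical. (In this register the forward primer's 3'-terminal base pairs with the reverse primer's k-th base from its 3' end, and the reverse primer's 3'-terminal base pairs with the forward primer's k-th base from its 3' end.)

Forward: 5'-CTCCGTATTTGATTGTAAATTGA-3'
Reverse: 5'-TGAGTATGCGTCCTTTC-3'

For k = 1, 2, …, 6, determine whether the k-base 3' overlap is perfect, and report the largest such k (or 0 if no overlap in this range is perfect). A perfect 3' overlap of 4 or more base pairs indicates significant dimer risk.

Last 6 bases (5'→3') — forward …AATTGA, reverse …CCTTTC.
Reverse complement of the reverse primer's last 6 bases: GAAAGG; its first k bases are the reverse complement of the reverse primer's last k bases, so a perfect k-base overlap needs the forward primer's last k bases to equal them.
Comparing (forward last k vs required): k=1: A vs G ✗; k=2: GA vs GA ✓; k=3: TGA vs GAA ✗; k=4: TTGA vs GAAA ✗; k=5: ATTGA vs GAAAG ✗; k=6: AATTGA vs GAAAGG ✗.
Only k = 2 is perfect, so the longest perfect 3' overlap is 2.

Longest perfect overlap: 2 complementary base pairs; below the dimer-risk threshold (threshold 4).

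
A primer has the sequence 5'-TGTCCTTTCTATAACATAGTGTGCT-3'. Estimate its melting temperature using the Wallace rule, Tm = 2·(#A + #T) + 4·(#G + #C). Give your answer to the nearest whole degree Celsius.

68°C

Base counts: A=5, T=11, G=4, C=5 (length 25).
Tm = 2·(5+11) + 4·(4+5) = 2·16 + 4·9 = 32 + 36 = 68°C.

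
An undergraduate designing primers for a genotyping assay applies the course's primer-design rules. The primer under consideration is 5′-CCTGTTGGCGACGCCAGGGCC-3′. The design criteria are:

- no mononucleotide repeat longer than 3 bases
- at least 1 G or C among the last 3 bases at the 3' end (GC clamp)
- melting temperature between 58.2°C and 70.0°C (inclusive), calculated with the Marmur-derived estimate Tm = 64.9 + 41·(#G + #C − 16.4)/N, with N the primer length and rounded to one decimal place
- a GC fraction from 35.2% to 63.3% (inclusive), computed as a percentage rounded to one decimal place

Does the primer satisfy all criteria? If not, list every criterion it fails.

Fails: GC content.

Base counts: A=2, T=3, G=8, C=8 (length 21).
homopolymer run: longest run = 3 ✓
GC clamp: 3' end GCC has 3 G/C ✓
Tm: Tm = 64.9 + 41·(16 − 16.4)/21 = 64.1°C ✓
GC content: GC 16/21 = 76.2%, outside 35.2–63.3% ✗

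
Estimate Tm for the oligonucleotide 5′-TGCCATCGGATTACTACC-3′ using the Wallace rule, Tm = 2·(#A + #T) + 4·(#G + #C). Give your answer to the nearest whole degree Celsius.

Base counts: A=4, T=5, G=3, C=6 (length 18).
Tm = 2·(4+5) + 4·(3+6) = 2·9 + 4·9 = 18 + 36 = 54°C.

54°C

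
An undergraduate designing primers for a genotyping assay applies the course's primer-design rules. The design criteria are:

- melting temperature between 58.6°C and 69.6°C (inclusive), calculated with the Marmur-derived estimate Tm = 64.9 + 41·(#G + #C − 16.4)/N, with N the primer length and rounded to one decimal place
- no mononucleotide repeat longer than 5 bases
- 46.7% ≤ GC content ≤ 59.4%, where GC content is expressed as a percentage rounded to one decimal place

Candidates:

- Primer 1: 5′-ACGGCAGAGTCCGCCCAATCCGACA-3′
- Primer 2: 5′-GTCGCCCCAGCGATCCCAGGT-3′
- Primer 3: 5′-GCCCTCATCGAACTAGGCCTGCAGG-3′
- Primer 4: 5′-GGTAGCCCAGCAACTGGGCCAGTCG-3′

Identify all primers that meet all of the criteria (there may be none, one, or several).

None of the candidates satisfy all criteria.

Primer 1 (25 nt, A=7 T=2 G=6 C=10): Tm = 64.9 + 41·(16 − 16.4)/25 = 64.2°C ✓; longest run = 3 ✓; GC 16/25 = 64.0%, outside 46.7–59.4% ✗ — fails.
Primer 2 (21 nt, A=3 T=3 G=6 C=9): Tm = 64.9 + 41·(15 − 16.4)/21 = 62.2°C ✓; longest run = 4 ✓; GC 15/21 = 71.4%, outside 46.7–59.4% ✗ — fails.
Primer 3 (25 nt, A=5 T=4 G=7 C=9): Tm = 64.9 + 41·(16 − 16.4)/25 = 64.2°C ✓; longest run = 3 ✓; GC 16/25 = 64.0%, outside 46.7–59.4% ✗ — fails.
Primer 4 (25 nt, A=5 T=3 G=9 C=8): Tm = 64.9 + 41·(17 − 16.4)/25 = 65.9°C ✓; longest run = 3 ✓; GC 17/25 = 68.0%, outside 46.7–59.4% ✗ — fails.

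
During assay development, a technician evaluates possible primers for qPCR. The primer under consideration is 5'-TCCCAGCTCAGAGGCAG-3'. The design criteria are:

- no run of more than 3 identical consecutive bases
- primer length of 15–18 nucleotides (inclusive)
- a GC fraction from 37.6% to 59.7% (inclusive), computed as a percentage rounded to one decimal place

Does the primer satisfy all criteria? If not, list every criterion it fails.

Fails: GC content.

Base counts: A=4, T=2, G=5, C=6 (length 17).
homopolymer run: longest run = 3 ✓
length: length 17 ✓
GC content: GC 11/17 = 64.7%, outside 37.6–59.7% ✗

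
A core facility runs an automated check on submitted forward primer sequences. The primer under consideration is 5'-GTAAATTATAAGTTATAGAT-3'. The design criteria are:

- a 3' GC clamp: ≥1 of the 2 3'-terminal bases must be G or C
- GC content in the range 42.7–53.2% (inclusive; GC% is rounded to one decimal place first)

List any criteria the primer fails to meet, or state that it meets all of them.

Fails: GC clamp, GC content.

Base counts: A=9, T=8, G=3, C=0 (length 20).
GC clamp: 3' end AT has 0 G/C, need ≥1 ✗
GC content: GC 3/20 = 15.0%, outside 42.7–53.2% ✗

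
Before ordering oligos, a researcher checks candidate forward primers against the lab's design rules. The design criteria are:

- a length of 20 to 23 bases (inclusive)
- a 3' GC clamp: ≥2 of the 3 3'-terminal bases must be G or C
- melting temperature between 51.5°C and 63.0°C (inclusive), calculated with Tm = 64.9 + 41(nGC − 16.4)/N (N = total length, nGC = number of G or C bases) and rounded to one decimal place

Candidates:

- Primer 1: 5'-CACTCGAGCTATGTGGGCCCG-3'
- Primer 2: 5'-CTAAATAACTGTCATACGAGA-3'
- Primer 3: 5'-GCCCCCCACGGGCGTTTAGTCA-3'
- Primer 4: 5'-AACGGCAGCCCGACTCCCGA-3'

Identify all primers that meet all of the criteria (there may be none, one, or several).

Primer 1 (21 nt, A=3 T=4 G=7 C=7): length 21 ✓; 3' end CCG has 3 G/C ✓; Tm = 64.9 + 41·(14 − 16.4)/21 = 60.2°C ✓ — passes.
Primer 2 (21 nt, A=9 T=5 G=3 C=4): length 21 ✓; 3' end AGA has 1 G/C, need ≥2 ✗; Tm = 64.9 + 41·(7 − 16.4)/21 = 46.5°C, outside 51.5–63.0°C ✗ — fails.
Primer 3 (22 nt, A=3 T=4 G=6 C=9): length 22 ✓; 3' end TCA has 1 G/C, need ≥2 ✗; Tm = 64.9 + 41·(15 − 16.4)/22 = 62.3°C ✓ — fails.
Primer 4 (20 nt, A=5 T=1 G=5 C=9): length 20 ✓; 3' end CGA has 2 G/C ✓; Tm = 64.9 + 41·(14 − 16.4)/20 = 60.0°C ✓ — passes.

Primer 1 and Primer 4.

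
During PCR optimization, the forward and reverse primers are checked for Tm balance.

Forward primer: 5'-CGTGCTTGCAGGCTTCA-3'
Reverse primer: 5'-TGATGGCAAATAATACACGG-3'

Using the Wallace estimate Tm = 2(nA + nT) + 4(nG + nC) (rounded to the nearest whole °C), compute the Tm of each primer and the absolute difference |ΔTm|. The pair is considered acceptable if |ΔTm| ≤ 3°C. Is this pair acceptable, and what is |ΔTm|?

Forward: A=2 T=5 G=5 C=5 → Tm = 2·7 + 4·10 = 54°C.
Reverse: A=8 T=4 G=5 C=3 → Tm = 2·12 + 4·8 = 56°C.
|ΔTm| = |54 − 56| = 2°C, ≤ 3°C.

|ΔTm| = 2°C; the pair is acceptable.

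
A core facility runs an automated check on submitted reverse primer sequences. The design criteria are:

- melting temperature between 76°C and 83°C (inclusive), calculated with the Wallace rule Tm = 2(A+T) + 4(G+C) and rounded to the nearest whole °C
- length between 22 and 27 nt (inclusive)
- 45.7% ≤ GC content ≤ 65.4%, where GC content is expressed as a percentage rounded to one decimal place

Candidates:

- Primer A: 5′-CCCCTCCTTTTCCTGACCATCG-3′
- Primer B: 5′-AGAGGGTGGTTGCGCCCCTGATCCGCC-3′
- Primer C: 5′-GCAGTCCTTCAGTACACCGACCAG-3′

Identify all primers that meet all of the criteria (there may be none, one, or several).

Primer C only.

Primer A (22 nt, A=2 T=7 G=2 C=11): Tm = 2·9 + 4·13 = 70°C, outside 76–83°C ✗; length 22 ✓; GC 13/22 = 59.1% ✓ — fails.
Primer B (27 nt, A=3 T=5 G=10 C=9): Tm = 2·8 + 4·19 = 92°C, outside 76–83°C ✗; length 27 ✓; GC 19/27 = 70.4%, outside 45.7–65.4% ✗ — fails.
Primer C (24 nt, A=6 T=4 G=5 C=9): Tm = 2·10 + 4·14 = 76°C ✓; length 24 ✓; GC 14/24 = 58.3% ✓ — passes.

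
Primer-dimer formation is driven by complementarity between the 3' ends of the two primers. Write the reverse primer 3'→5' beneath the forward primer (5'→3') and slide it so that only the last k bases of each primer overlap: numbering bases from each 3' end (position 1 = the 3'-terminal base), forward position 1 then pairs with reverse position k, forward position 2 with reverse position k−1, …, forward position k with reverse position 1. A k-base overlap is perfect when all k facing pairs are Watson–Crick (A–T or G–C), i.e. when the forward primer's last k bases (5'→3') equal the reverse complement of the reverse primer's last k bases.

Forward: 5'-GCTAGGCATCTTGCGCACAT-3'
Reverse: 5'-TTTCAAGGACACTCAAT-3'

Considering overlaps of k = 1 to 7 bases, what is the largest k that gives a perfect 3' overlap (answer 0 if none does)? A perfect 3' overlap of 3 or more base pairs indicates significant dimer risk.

Longest perfect overlap: 2 complementary base pairs; below the dimer-risk threshold (threshold 3).

Last 7 bases (5'→3') — forward …CGCACAT, reverse …ACTCAAT.
Reverse complement of the reverse primer's last 7 bases: ATTGAGT; its first k bases are the reverse complement of the reverse primer's last k bases, so a perfect k-base overlap needs the forward primer's last k bases to equal them.
Comparing (forward last k vs required): k=1: T vs A ✗; k=2: AT vs AT ✓; k=3: CAT vs ATT ✗; k=4: ACAT vs ATTG ✗; k=5: CACAT vs ATTGA ✗; k=6: GCACAT vs ATTGAG ✗; k=7: CGCACAT vs ATTGAGT ✗.
Only k = 2 is perfect, so the longest perfect 3' overlap is 2.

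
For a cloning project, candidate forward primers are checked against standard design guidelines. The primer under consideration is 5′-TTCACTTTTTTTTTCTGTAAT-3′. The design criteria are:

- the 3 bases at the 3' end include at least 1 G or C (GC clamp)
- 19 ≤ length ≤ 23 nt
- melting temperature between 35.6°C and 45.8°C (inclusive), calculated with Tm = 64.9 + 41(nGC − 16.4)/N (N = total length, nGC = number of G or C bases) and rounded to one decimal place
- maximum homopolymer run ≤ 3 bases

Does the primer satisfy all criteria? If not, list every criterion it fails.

Fails: GC clamp, homopolymer run.

Base counts: A=3, T=14, G=1, C=3 (length 21).
GC clamp: 3' end AAT has 0 G/C, need ≥1 ✗
length: length 21 ✓
Tm: Tm = 64.9 + 41·(4 − 16.4)/21 = 40.7°C ✓
homopolymer run: longest run = 9, exceeds 3 ✗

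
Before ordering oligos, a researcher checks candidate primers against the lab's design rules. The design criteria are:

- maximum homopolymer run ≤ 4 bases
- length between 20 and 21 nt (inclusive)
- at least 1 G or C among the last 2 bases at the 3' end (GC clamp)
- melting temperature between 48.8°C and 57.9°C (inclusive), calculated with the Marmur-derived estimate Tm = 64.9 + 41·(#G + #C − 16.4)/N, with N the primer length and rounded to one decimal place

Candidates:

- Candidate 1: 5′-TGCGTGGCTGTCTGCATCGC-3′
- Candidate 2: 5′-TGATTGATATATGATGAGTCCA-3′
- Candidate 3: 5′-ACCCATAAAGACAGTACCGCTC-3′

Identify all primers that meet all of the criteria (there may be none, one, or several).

Candidate 1 (20 nt, A=1 T=6 G=7 C=6): longest run = 2 ✓; length 20 ✓; 3' end GC has 2 G/C ✓; Tm = 64.9 + 41·(13 − 16.4)/20 = 57.9°C ✓ — passes.
Candidate 2 (22 nt, A=7 T=8 G=5 C=2): longest run = 2 ✓; length 22, outside 20–21 ✗; 3' end CA has 1 G/C ✓; Tm = 64.9 + 41·(7 − 16.4)/22 = 47.4°C, outside 48.8–57.9°C ✗ — fails.
Candidate 3 (22 nt, A=8 T=3 G=3 C=8): longest run = 3 ✓; length 22, outside 20–21 ✗; 3' end TC has 1 G/C ✓; Tm = 64.9 + 41·(11 − 16.4)/22 = 54.8°C ✓ — fails.

Candidate 1 only.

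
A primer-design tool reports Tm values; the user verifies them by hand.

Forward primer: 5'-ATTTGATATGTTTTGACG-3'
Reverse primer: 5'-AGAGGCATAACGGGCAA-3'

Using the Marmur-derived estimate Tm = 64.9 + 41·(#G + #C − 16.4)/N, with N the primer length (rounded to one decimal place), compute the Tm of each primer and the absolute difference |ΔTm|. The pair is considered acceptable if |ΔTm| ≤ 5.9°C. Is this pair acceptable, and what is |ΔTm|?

|ΔTm| = 8.2°C; the pair is not acceptable.

Forward: G+C = 5, N = 18 → Tm = 64.9 + 41·(5 − 16.4)/18 = 38.9°C.
Reverse: G+C = 9, N = 17 → Tm = 64.9 + 41·(9 − 16.4)/17 = 47.1°C.
|ΔTm| = |38.9 − 47.1| = 8.2°C, > 5.9°C.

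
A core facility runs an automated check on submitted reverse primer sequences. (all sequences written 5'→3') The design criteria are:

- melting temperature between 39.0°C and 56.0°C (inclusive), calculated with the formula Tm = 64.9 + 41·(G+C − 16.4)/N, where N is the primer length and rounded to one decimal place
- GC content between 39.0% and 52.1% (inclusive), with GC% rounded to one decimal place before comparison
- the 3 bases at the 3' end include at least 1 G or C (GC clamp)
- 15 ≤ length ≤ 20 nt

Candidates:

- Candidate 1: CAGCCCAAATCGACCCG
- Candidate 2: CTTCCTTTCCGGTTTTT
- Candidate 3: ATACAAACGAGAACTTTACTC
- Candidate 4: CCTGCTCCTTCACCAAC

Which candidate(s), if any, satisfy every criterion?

Candidate 1 (17 nt, A=5 T=1 G=3 C=8): Tm = 64.9 + 41·(11 − 16.4)/17 = 51.9°C ✓; GC 11/17 = 64.7%, outside 39.0–52.1% ✗; 3' end CCG has 3 G/C ✓; length 17 ✓ — fails.
Candidate 2 (17 nt, A=0 T=10 G=2 C=5): Tm = 64.9 + 41·(7 − 16.4)/17 = 42.2°C ✓; GC 7/17 = 41.2% ✓; 3' end TTT has 0 G/C, need ≥1 ✗; length 17 ✓ — fails.
Candidate 3 (21 nt, A=9 T=5 G=2 C=5): Tm = 64.9 + 41·(7 − 16.4)/21 = 46.5°C ✓; GC 7/21 = 33.3%, outside 39.0–52.1% ✗; 3' end CTC has 2 G/C ✓; length 21, outside 15–20 ✗ — fails.
Candidate 4 (17 nt, A=3 T=4 G=1 C=9): Tm = 64.9 + 41·(10 − 16.4)/17 = 49.5°C ✓; GC 10/17 = 58.8%, outside 39.0–52.1% ✗; 3' end AAC has 1 G/C ✓; length 17 ✓ — fails.

None of the candidates satisfy all criteria.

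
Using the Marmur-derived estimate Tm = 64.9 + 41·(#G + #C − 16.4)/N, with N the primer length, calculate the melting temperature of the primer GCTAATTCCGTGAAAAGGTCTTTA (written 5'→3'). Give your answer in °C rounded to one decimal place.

Base counts: A=7, T=8, G=5, C=4; G+C = 9, N = 24.
Tm = 64.9 + 41·(9 − 16.4)/24 = 64.9 + -303.40/24 = 52.3°C.

52.3°C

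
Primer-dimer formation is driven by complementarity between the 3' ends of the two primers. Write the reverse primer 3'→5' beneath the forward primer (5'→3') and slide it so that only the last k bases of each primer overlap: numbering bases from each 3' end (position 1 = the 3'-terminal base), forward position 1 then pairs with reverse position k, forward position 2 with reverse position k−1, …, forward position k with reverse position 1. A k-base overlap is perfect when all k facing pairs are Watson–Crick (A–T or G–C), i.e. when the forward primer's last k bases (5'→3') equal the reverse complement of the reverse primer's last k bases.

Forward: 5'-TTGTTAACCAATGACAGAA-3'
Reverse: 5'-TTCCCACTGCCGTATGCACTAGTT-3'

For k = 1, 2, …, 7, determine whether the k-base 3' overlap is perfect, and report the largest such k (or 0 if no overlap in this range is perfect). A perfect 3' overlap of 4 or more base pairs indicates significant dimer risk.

Last 7 bases (5'→3') — forward …GACAGAA, reverse …ACTAGTT.
Reverse complement of the reverse primer's last 7 bases: AACTAGT; its first k bases are the reverse complement of the reverse primer's last k bases, so a perfect k-base overlap needs the forward primer's last k bases to equal them.
Comparing (forward last k vs required): k=1: A vs A ✓; k=2: AA vs AA ✓; k=3: GAA vs AAC ✗; k=4: AGAA vs AACT ✗; k=5: CAGAA vs AACTA ✗; k=6: ACAGAA vs AACTAG ✗; k=7: GACAGAA vs AACTAGT ✗.
Perfect overlaps at k = 1, 2; the largest is 2.

Longest perfect overlap: 2 complementary base pairs; below the dimer-risk threshold (threshold 4).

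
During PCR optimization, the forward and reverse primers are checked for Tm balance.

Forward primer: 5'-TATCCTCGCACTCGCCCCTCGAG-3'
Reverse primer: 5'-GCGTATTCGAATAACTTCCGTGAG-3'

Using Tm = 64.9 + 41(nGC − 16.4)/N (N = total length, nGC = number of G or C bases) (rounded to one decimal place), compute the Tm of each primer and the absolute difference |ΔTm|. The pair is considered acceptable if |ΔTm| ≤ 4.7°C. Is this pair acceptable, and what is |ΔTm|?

|ΔTm| = 6.7°C; the pair is not acceptable.

Forward: G+C = 15, N = 23 → Tm = 64.9 + 41·(15 − 16.4)/23 = 62.4°C.
Reverse: G+C = 11, N = 24 → Tm = 64.9 + 41·(11 − 16.4)/24 = 55.7°C.
|ΔTm| = |62.4 − 55.7| = 6.7°C, > 4.7°C.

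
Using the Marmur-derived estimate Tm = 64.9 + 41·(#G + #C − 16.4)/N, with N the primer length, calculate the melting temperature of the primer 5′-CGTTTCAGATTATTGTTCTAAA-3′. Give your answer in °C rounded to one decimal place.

Base counts: A=6, T=10, G=3, C=3; G+C = 6, N = 22.
Tm = 64.9 + 41·(6 − 16.4)/22 = 64.9 + -426.40/22 = 45.5°C.

45.5°C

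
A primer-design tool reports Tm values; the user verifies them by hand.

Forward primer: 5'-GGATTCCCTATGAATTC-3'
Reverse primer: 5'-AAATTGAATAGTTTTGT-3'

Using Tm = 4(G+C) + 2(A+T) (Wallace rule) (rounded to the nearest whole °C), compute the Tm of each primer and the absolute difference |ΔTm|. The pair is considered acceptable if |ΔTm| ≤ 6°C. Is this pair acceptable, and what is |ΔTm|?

Forward: A=4 T=6 G=3 C=4 → Tm = 2·10 + 4·7 = 48°C.
Reverse: A=6 T=8 G=3 C=0 → Tm = 2·14 + 4·3 = 40°C.
|ΔTm| = |48 − 40| = 8°C, > 6°C.

|ΔTm| = 8°C; the pair is not acceptable.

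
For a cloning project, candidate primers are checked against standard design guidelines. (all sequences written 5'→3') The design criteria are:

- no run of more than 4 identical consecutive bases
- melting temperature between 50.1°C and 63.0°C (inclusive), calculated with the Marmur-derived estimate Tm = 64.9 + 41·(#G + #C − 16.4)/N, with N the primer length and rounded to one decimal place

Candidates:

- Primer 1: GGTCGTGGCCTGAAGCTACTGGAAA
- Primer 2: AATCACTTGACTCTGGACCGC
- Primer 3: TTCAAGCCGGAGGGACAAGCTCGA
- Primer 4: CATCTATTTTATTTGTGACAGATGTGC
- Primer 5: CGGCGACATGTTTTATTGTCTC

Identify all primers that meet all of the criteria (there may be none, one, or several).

Primer 1, Primer 2, Primer 3, Primer 4 and Primer 5.

Primer 1 (25 nt, A=6 T=5 G=9 C=5): longest run = 3 ✓; Tm = 64.9 + 41·(14 − 16.4)/25 = 61.0°C ✓ — passes.
Primer 2 (21 nt, A=5 T=5 G=4 C=7): longest run = 2 ✓; Tm = 64.9 + 41·(11 − 16.4)/21 = 54.4°C ✓ — passes.
Primer 3 (24 nt, A=7 T=3 G=8 C=6): longest run = 3 ✓; Tm = 64.9 + 41·(14 − 16.4)/24 = 60.8°C ✓ — passes.
Primer 4 (27 nt, A=6 T=12 G=5 C=4): longest run = 4 ✓; Tm = 64.9 + 41·(9 − 16.4)/27 = 53.7°C ✓ — passes.
Primer 5 (22 nt, A=3 T=9 G=5 C=5): longest run = 4 ✓; Tm = 64.9 + 41·(10 − 16.4)/22 = 53.0°C ✓ — passes.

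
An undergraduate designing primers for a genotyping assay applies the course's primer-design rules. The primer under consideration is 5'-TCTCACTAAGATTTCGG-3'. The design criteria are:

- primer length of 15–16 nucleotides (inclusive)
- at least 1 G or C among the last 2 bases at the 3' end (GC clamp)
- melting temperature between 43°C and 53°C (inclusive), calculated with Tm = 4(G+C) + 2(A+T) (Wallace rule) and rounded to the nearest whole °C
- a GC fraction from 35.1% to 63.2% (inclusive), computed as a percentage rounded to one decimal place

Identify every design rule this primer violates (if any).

Fails: length.

Base counts: A=4, T=6, G=3, C=4 (length 17).
length: length 17, outside 15–16 ✗
GC clamp: 3' end GG has 2 G/C ✓
Tm: Tm = 2·10 + 4·7 = 48°C ✓
GC content: GC 7/17 = 41.2% ✓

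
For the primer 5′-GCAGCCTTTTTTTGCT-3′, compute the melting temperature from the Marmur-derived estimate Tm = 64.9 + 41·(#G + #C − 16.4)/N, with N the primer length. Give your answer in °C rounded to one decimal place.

Base counts: A=1, T=8, G=3, C=4; G+C = 7, N = 16.
Tm = 64.9 + 41·(7 − 16.4)/16 = 64.9 + -385.40/16 = 40.8°C.

40.8°C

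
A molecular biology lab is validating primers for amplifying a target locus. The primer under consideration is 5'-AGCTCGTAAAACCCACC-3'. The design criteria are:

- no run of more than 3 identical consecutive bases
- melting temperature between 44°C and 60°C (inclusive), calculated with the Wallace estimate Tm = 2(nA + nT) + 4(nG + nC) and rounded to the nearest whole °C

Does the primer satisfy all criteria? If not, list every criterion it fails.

Fails: homopolymer run.

Base counts: A=6, T=2, G=2, C=7 (length 17).
homopolymer run: longest run = 4, exceeds 3 ✗
Tm: Tm = 2·8 + 4·9 = 52°C ✓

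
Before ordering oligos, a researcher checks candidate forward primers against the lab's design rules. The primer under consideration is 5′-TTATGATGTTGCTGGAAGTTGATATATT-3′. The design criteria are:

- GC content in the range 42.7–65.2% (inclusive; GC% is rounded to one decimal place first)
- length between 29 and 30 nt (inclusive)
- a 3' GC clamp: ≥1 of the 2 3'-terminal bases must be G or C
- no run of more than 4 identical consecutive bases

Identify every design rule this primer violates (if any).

Fails: GC content, length, GC clamp.

Base counts: A=7, T=13, G=7, C=1 (length 28).
GC content: GC 8/28 = 28.6%, outside 42.7–65.2% ✗
length: length 28, outside 29–30 ✗
GC clamp: 3' end TT has 0 G/C, need ≥1 ✗
homopolymer run: longest run = 2 ✓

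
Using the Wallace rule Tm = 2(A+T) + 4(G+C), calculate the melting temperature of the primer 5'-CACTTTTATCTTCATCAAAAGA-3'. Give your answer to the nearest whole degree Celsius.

Base counts: A=8, T=8, G=1, C=5 (length 22).
Tm = 2·(8+8) + 4·(1+5) = 2·16 + 4·6 = 32 + 24 = 56°C.

56°C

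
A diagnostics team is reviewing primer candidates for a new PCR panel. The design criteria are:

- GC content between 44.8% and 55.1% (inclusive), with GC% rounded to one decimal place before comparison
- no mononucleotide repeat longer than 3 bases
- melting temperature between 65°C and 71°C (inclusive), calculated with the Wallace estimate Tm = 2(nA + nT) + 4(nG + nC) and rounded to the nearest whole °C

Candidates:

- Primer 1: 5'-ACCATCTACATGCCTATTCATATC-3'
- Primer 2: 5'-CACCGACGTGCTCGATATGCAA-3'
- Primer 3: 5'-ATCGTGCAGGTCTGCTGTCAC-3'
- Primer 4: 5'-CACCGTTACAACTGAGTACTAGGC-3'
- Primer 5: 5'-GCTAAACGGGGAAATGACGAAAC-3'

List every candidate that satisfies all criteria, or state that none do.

Primer 2 only.

Primer 1 (24 nt, A=7 T=8 G=1 C=8): GC 9/24 = 37.5%, outside 44.8–55.1% ✗; longest run = 2 ✓; Tm = 2·15 + 4·9 = 66°C ✓ — fails.
Primer 2 (22 nt, A=6 T=4 G=5 C=7): GC 12/22 = 54.5% ✓; longest run = 2 ✓; Tm = 2·10 + 4·12 = 68°C ✓ — passes.
Primer 3 (21 nt, A=3 T=6 G=6 C=6): GC 12/21 = 57.1%, outside 44.8–55.1% ✗; longest run = 2 ✓; Tm = 2·9 + 4·12 = 66°C ✓ — fails.
Primer 4 (24 nt, A=7 T=5 G=5 C=7): GC 12/24 = 50.0% ✓; longest run = 2 ✓; Tm = 2·12 + 4·12 = 72°C, outside 65–71°C ✗ — fails.
Primer 5 (23 nt, A=10 T=2 G=7 C=4): GC 11/23 = 47.8% ✓; longest run = 4, exceeds 3 ✗; Tm = 2·12 + 4·11 = 68°C ✓ — fails.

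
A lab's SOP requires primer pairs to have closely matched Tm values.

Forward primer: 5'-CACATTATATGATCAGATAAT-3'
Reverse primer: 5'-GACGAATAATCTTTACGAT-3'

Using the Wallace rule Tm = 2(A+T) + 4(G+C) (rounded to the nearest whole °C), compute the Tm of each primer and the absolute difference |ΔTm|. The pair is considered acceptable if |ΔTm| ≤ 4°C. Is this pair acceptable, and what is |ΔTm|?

|ΔTm| = 2°C; the pair is acceptable.

Forward: A=9 T=7 G=2 C=3 → Tm = 2·16 + 4·5 = 52°C.
Reverse: A=7 T=6 G=3 C=3 → Tm = 2·13 + 4·6 = 50°C.
|ΔTm| = |52 − 50| = 2°C, ≤ 4°C.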